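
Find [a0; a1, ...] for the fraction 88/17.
[5; 5, 1, 2]

Euclidean algorithm steps:
88 = 5 × 17 + 3
17 = 5 × 3 + 2
3 = 1 × 2 + 1
2 = 2 × 1 + 0
Continued fraction: [5; 5, 1, 2]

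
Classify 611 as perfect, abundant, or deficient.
deficient

Proper divisors of 611: sum = 1 + 13 + 47 = 61
Since 61 < 611, 611 is deficient.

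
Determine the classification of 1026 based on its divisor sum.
abundant

Proper divisors of 1026: sum = 1 + 2 + 3 + 6 + 9 + 18 + 19 + 27 + 38 + 54 + 57 + 114 + 171 + 342 + 513 = 1374
Since 1374 > 1026, 1026 is abundant.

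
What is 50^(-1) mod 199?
4

gcd(50, 199) = 1, so the inverse exists.
Extended Euclidean algorithm on (199, 50):
199 = 3 × 50 + 49  ⟹  49 = (1)·199 + (-3)·50
50 = 1 × 49 + 1  ⟹  1 = (-1)·199 + (4)·50
So (4)·50 ≡ 1 (mod 199), i.e. 50^(-1) ≡ 4 (mod 199).
Check: 50 × 4 = 200 ≡ 1 (mod 199)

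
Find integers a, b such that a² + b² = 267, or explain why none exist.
Not possible

Factorization: 267 = 3 × 89
By Fermat: n is sum of two squares iff every prime p ≡ 3 (mod 4) appears to even power.
Prime(s) ≡ 3 (mod 4) with odd exponent: [(3, 1)]
Therefore 267 cannot be expressed as a² + b².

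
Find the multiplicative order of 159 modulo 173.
86

173 is prime, so ord(159) divides φ(173) = 172.
Divisors of 172: 1, 2, 4, 43, 86, 172.
Repeated squaring: 159^1 ≡ 159, 159^2 ≡ 23, 159^4 ≡ 10, 159^8 ≡ 100, 159^16 ≡ 139, 159^32 ≡ 118, 159^64 ≡ 84, 159^128 ≡ 136 (mod 173).
Test 159^d mod 173 for each divisor d in increasing order:
159^1 ≡ 159
159^2 ≡ 23
159^4 ≡ 10
159^43 = 159^32·159^8·159^2·159^1 ≡ 172
159^86 = 159^64·159^16·159^4·159^2 ≡ 1  ← first divisor giving 1
The order is 86.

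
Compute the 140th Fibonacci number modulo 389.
157

Matrix identity: Q^n = [[F_(n+1), F_n], [F_n, F_(n-1)]] with Q = [[1,1],[1,0]].
n = 140 = 10001100₂. Square-and-multiply, entries mod 389:
Q^1 = [[1,1],[1,0]]
Q^2 = (Q^1)² = [[2,1],[1,1]]
Q^4 = (Q^2)² = [[5,3],[3,2]]
Q^8 = (Q^4)² = [[34,21],[21,13]]
Q^17 = (Q^8)²·Q = [[250,41],[41,209]]
Q^35 = (Q^17)²·Q = [[143,385],[385,147]]
Q^70 = (Q^35)² = [[237,7],[7,230]]
Q^140 = (Q^70)² = [[202,157],[157,45]]
F_140 mod 389 = Q^140[0][1] = 157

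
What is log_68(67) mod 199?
21

Baby-step giant-step with step n = ⌈√199⌉ = 15.
Baby steps 68^j mod 199 (j:value) for j=0..14: 0:1, 1:68, 2:47, 3:12, 4:20, 5:166, 6:144, 7:41, 8:2, 9:136, 10:94, 11:24, 12:40, 13:133, 14:89.
Giant-step multiplier: 68^(-15) ≡ 68^(198-15) = 68^183 ≡ 17 (mod 199).
Giant steps γ_i = 67·17^i mod 199: γ_0=67, γ_1=144 (in table at j=6).
x = i·n + j = 1·15 + 6 = 21.
Check: 68^21 ≡ 67 (mod 199).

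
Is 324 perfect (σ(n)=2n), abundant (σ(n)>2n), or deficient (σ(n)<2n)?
abundant

Proper divisors of 324: sum = 1 + 2 + 3 + 4 + 6 + 9 + 12 + 18 + 27 + 36 + 54 + 81 + 108 + 162 = 523
Since 523 > 324, 324 is abundant.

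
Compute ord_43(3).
42

43 is prime, so ord(3) divides φ(43) = 42.
Divisors of 42: 1, 2, 3, 6, 7, 14, 21, 42.
Repeated squaring: 3^1 ≡ 3, 3^2 ≡ 9, 3^4 ≡ 38, 3^8 ≡ 25, 3^16 ≡ 23, 3^32 ≡ 13 (mod 43).
Test 3^d mod 43 for each divisor d in increasing order:
3^1 ≡ 3
3^2 ≡ 9
3^3 = 3^2·3^1 ≡ 27
3^6 = 3^4·3^2 ≡ 41
3^7 = 3^4·3^2·3^1 ≡ 37
3^14 = 3^8·3^4·3^2 ≡ 36
3^21 = 3^16·3^4·3^1 ≡ 42
3^42 = 3^32·3^8·3^2 ≡ 1  ← first divisor giving 1
The order is 42.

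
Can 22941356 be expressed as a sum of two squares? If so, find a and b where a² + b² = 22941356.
Not possible

Factorization: 22941356 = 2^2 × 179^3
By Fermat: n is sum of two squares iff every prime p ≡ 3 (mod 4) appears to even power.
Prime(s) ≡ 3 (mod 4) with odd exponent: [(179, 3)]
Therefore 22941356 cannot be expressed as a² + b².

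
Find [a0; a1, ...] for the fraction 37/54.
[0; 1, 2, 5, 1, 2]

Euclidean algorithm steps:
37 = 0 × 54 + 37
54 = 1 × 37 + 17
37 = 2 × 17 + 3
17 = 5 × 3 + 2
3 = 1 × 2 + 1
2 = 2 × 1 + 0
Continued fraction: [0; 1, 2, 5, 1, 2]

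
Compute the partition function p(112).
761002156

p(n) counts ways to write n as a sum of positive integers (order ignored).
Euler's pentagonal recurrence: p(k) = p(k-1) + p(k-2) - p(k-5) - p(k-7) + p(k-12) + p(k-15) - ... (offsets j(3j∓1)/2, signs ++--, p(0)=1, p(<0)=0).
DP table for k = 0..111: p(0)=1, p(1)=1, p(2)=2, p(3)=3, p(4)=5, p(5)=7, p(6)=11, p(7)=15, p(8)=22, p(9)=30, p(10)=42, p(11)=56, p(12)=77, p(13)=101, p(14)=135, p(15)=176, p(16)=231, p(17)=297, p(18)=385, p(19)=490, p(20)=627, p(21)=792, p(22)=1002, p(23)=1255, p(24)=1575, p(25)=1958, p(26)=2436, p(27)=3010, p(28)=3718, p(29)=4565, p(30)=5604, p(31)=6842, p(32)=8349, p(33)=10143, p(34)=12310, p(35)=14883, p(36)=17977, p(37)=21637, p(38)=26015, p(39)=31185, p(40)=37338, p(41)=44583, p(42)=53174, p(43)=63261, p(44)=75175, p(45)=89134, p(46)=105558, p(47)=124754, p(48)=147273, p(49)=173525, p(50)=204226, p(51)=239943, p(52)=281589, p(53)=329931, p(54)=386155, p(55)=451276, p(56)=526823, p(57)=614154, p(58)=715220, p(59)=831820, p(60)=966467, p(61)=1121505, p(62)=1300156, p(63)=1505499, p(64)=1741630, p(65)=2012558, p(66)=2323520, p(67)=2679689, p(68)=3087735, p(69)=3554345, p(70)=4087968, p(71)=4697205, p(72)=5392783, p(73)=6185689, p(74)=7089500, p(75)=8118264, p(76)=9289091, p(77)=10619863, p(78)=12132164, p(79)=13848650, p(80)=15796476, p(81)=18004327, p(82)=20506255, p(83)=23338469, p(84)=26543660, p(85)=30167357, p(86)=34262962, p(87)=38887673, p(88)=44108109, p(89)=49995925, p(90)=56634173, p(91)=64112359, p(92)=72533807, p(93)=82010177, p(94)=92669720, p(95)=104651419, p(96)=118114304, p(97)=133230930, p(98)=150198136, p(99)=169229875, p(100)=190569292, p(101)=214481126, p(102)=241265379, p(103)=271248950, p(104)=304801365, p(105)=342325709, p(106)=384276336, p(107)=431149389, p(108)=483502844, p(109)=541946240, p(110)=607163746, p(111)=679903203.
Final step: p(112) = p(111) + p(110) - p(107) - p(105) + p(100) + p(97) - p(90) - p(86) + p(77) + p(72) - p(61) - p(55) + p(42) + p(35) - p(20) - p(12)
= 679903203 + 607163746 - 431149389 - 342325709 + 190569292 + 133230930 - 56634173 - 34262962 + 10619863 + 5392783 - 1121505 - 451276 + 53174 + 14883 - 627 - 77
= 761002156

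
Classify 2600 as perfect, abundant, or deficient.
abundant

Proper divisors of 2600: sum = 1 + 2 + 4 + 5 + 8 + 10 + 13 + 20 + ... + 325 + 520 + 650 + 1300 (23 divisors) = 3910
Since 3910 > 2600, 2600 is abundant.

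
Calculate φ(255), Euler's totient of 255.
128

255 = 3 × 5 × 17
φ(n) = n × ∏(1 - 1/p) for each prime p dividing n
φ(255) = 255 × (1 - 1/3) × (1 - 1/5) × (1 - 1/17) = 128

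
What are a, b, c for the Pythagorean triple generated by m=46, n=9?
(2035, 828, 2197)

Euclid's formula: a = m² - n², b = 2mn, c = m² + n²
m = 46, n = 9
a = 46² - 9² = 2116 - 81 = 2035
b = 2 × 46 × 9 = 828
c = 46² + 9² = 2116 + 81 = 2197
Verification: 2035² + 828² = 4141225 + 685584 = 4826809 = 2197² ✓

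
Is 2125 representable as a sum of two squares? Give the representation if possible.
3² + 46² (a=3, b=46)

Factorization: 2125 = 5^3 × 17
By Fermat: n is sum of two squares iff every prime p ≡ 3 (mod 4) appears to even power.
All primes ≡ 3 (mod 4) appear to even power.
Search a = 0, 1, 2, … for 2125 - a² a perfect square: first hit at a = 3: 2125 - 9 = 2116 = 46².
2125 = 3² + 46² = 9 + 2116 ✓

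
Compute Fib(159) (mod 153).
151

Matrix identity: Q^n = [[F_(n+1), F_n], [F_n, F_(n-1)]] with Q = [[1,1],[1,0]].
n = 159 = 10011111₂. Square-and-multiply, entries mod 153:
Q^1 = [[1,1],[1,0]]
Q^2 = (Q^1)² = [[2,1],[1,1]]
Q^4 = (Q^2)² = [[5,3],[3,2]]
Q^9 = (Q^4)²·Q = [[55,34],[34,21]]
Q^19 = (Q^9)²·Q = [[33,50],[50,136]]
Q^39 = (Q^19)²·Q = [[105,70],[70,35]]
Q^79 = (Q^39)²·Q = [[21,13],[13,8]]
Q^159 = (Q^79)²·Q = [[69,151],[151,71]]
F_159 mod 153 = Q^159[0][1] = 151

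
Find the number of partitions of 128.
4351078600

p(n) counts ways to write n as a sum of positive integers (order ignored).
Euler's pentagonal recurrence: p(k) = p(k-1) + p(k-2) - p(k-5) - p(k-7) + p(k-12) + p(k-15) - ... (offsets j(3j∓1)/2, signs ++--, p(0)=1, p(<0)=0).
DP table for k = 0..127: p(0)=1, p(1)=1, p(2)=2, p(3)=3, p(4)=5, p(5)=7, p(6)=11, p(7)=15, p(8)=22, p(9)=30, p(10)=42, p(11)=56, p(12)=77, p(13)=101, p(14)=135, p(15)=176, p(16)=231, p(17)=297, p(18)=385, p(19)=490, p(20)=627, p(21)=792, p(22)=1002, p(23)=1255, p(24)=1575, p(25)=1958, p(26)=2436, p(27)=3010, p(28)=3718, p(29)=4565, p(30)=5604, p(31)=6842, p(32)=8349, p(33)=10143, p(34)=12310, p(35)=14883, p(36)=17977, p(37)=21637, p(38)=26015, p(39)=31185, p(40)=37338, p(41)=44583, p(42)=53174, p(43)=63261, p(44)=75175, p(45)=89134, p(46)=105558, p(47)=124754, p(48)=147273, p(49)=173525, p(50)=204226, p(51)=239943, p(52)=281589, p(53)=329931, p(54)=386155, p(55)=451276, p(56)=526823, p(57)=614154, p(58)=715220, p(59)=831820, p(60)=966467, p(61)=1121505, p(62)=1300156, p(63)=1505499, p(64)=1741630, p(65)=2012558, p(66)=2323520, p(67)=2679689, p(68)=3087735, p(69)=3554345, p(70)=4087968, p(71)=4697205, p(72)=5392783, p(73)=6185689, p(74)=7089500, p(75)=8118264, p(76)=9289091, p(77)=10619863, p(78)=12132164, p(79)=13848650, p(80)=15796476, p(81)=18004327, p(82)=20506255, p(83)=23338469, p(84)=26543660, p(85)=30167357, p(86)=34262962, p(87)=38887673, p(88)=44108109, p(89)=49995925, p(90)=56634173, p(91)=64112359, p(92)=72533807, p(93)=82010177, p(94)=92669720, p(95)=104651419, p(96)=118114304, p(97)=133230930, p(98)=150198136, p(99)=169229875, p(100)=190569292, p(101)=214481126, p(102)=241265379, p(103)=271248950, p(104)=304801365, p(105)=342325709, p(106)=384276336, p(107)=431149389, p(108)=483502844, p(109)=541946240, p(110)=607163746, p(111)=679903203, p(112)=761002156, p(113)=851376628, p(114)=952050665, p(115)=1064144451, p(116)=1188908248, p(117)=1327710076, p(118)=1482074143, p(119)=1653668665, p(120)=1844349560, p(121)=2056148051, p(122)=2291320912, p(123)=2552338241, p(124)=2841940500, p(125)=3163127352, p(126)=3519222692, p(127)=3913864295.
Final step: p(128) = p(127) + p(126) - p(123) - p(121) + p(116) + p(113) - p(106) - p(102) + p(93) + p(88) - p(77) - p(71) + p(58) + p(51) - p(36) - p(28) + p(11) + p(2)
= 3913864295 + 3519222692 - 2552338241 - 2056148051 + 1188908248 + 851376628 - 384276336 - 241265379 + 82010177 + 44108109 - 10619863 - 4697205 + 715220 + 239943 - 17977 - 3718 + 56 + 2
= 4351078600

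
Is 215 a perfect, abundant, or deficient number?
deficient

Proper divisors of 215: sum = 1 + 5 + 43 = 49
Since 49 < 215, 215 is deficient.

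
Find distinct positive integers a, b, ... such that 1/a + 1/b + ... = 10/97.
1/10 + 1/324 + 1/157140

Greedy algorithm:
10/97: ceiling(97/10) = 10, use 1/10
3/970: ceiling(970/3) = 324, use 1/324
1/157140: ceiling(157140/1) = 157140, use 1/157140
Result: 10/97 = 1/10 + 1/324 + 1/157140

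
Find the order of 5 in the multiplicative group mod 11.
5

11 is prime, so ord(5) divides φ(11) = 10.
Divisors of 10: 1, 2, 5, 10.
Repeated squaring: 5^1 ≡ 5, 5^2 ≡ 3, 5^4 ≡ 9, 5^8 ≡ 4 (mod 11).
Test 5^d mod 11 for each divisor d in increasing order:
5^1 ≡ 5
5^2 ≡ 3
5^5 = 5^4·5^1 ≡ 1  ← first divisor giving 1
The order is 5.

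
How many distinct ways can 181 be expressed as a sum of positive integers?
749474411781

p(n) counts ways to write n as a sum of positive integers (order ignored).
Euler's pentagonal recurrence: p(k) = p(k-1) + p(k-2) - p(k-5) - p(k-7) + p(k-12) + p(k-15) - ... (offsets j(3j∓1)/2, signs ++--, p(0)=1, p(<0)=0).
DP table for k = 0..180: p(0)=1, p(1)=1, p(2)=2, p(3)=3, p(4)=5, p(5)=7, p(6)=11, p(7)=15, p(8)=22, p(9)=30, p(10)=42, p(11)=56, p(12)=77, p(13)=101, p(14)=135, p(15)=176, p(16)=231, p(17)=297, p(18)=385, p(19)=490, p(20)=627, p(21)=792, p(22)=1002, p(23)=1255, p(24)=1575, p(25)=1958, p(26)=2436, p(27)=3010, p(28)=3718, p(29)=4565, p(30)=5604, p(31)=6842, p(32)=8349, p(33)=10143, p(34)=12310, p(35)=14883, p(36)=17977, p(37)=21637, p(38)=26015, p(39)=31185, p(40)=37338, p(41)=44583, p(42)=53174, p(43)=63261, p(44)=75175, p(45)=89134, p(46)=105558, p(47)=124754, p(48)=147273, p(49)=173525, p(50)=204226, p(51)=239943, p(52)=281589, p(53)=329931, p(54)=386155, p(55)=451276, p(56)=526823, p(57)=614154, p(58)=715220, p(59)=831820, p(60)=966467, p(61)=1121505, p(62)=1300156, p(63)=1505499, p(64)=1741630, p(65)=2012558, p(66)=2323520, p(67)=2679689, p(68)=3087735, p(69)=3554345, p(70)=4087968, p(71)=4697205, p(72)=5392783, p(73)=6185689, p(74)=7089500, p(75)=8118264, p(76)=9289091, p(77)=10619863, p(78)=12132164, p(79)=13848650, p(80)=15796476, p(81)=18004327, p(82)=20506255, p(83)=23338469, p(84)=26543660, p(85)=30167357, p(86)=34262962, p(87)=38887673, p(88)=44108109, p(89)=49995925, p(90)=56634173, p(91)=64112359, p(92)=72533807, p(93)=82010177, p(94)=92669720, p(95)=104651419, p(96)=118114304, p(97)=133230930, p(98)=150198136, p(99)=169229875, p(100)=190569292, p(101)=214481126, p(102)=241265379, p(103)=271248950, p(104)=304801365, p(105)=342325709, p(106)=384276336, p(107)=431149389, p(108)=483502844, p(109)=541946240, p(110)=607163746, p(111)=679903203, p(112)=761002156, p(113)=851376628, p(114)=952050665, p(115)=1064144451, p(116)=1188908248, p(117)=1327710076, p(118)=1482074143, p(119)=1653668665, p(120)=1844349560, p(121)=2056148051, p(122)=2291320912, p(123)=2552338241, p(124)=2841940500, p(125)=3163127352, p(126)=3519222692, p(127)=3913864295, p(128)=4351078600, p(129)=4835271870, p(130)=5371315400, p(131)=5964539504, p(132)=6620830889, p(133)=7346629512, p(134)=8149040695, p(135)=9035836076, p(136)=10015581680, p(137)=11097645016, p(138)=12292341831, p(139)=13610949895, p(140)=15065878135, p(141)=16670689208, p(142)=18440293320, p(143)=20390982757, p(144)=22540654445, p(145)=24908858009, p(146)=27517052599, p(147)=30388671978, p(148)=33549419497, p(149)=37027355200, p(150)=40853235313, p(151)=45060624582, p(152)=49686288421, p(153)=54770336324, p(154)=60356673280, p(155)=66493182097, p(156)=73232243759, p(157)=80630964769, p(158)=88751778802, p(159)=97662728555, p(160)=107438159466, p(161)=118159068427, p(162)=129913904637, p(163)=142798995930, p(164)=156919475295, p(165)=172389800255, p(166)=189334822579, p(167)=207890420102, p(168)=228204732751, p(169)=250438925115, p(170)=274768617130, p(171)=301384802048, p(172)=330495499613, p(173)=362326859895, p(174)=397125074750, p(175)=435157697830, p(176)=476715857290, p(177)=522115831195, p(178)=571701605655, p(179)=625846753120, p(180)=684957390936.
Final step: p(181) = p(180) + p(179) - p(176) - p(174) + p(169) + p(166) - p(159) - p(155) + p(146) + p(141) - p(130) - p(124) + p(111) + p(104) - p(89) - p(81) + p(64) + p(55) - p(36) - p(26) + p(5)
= 684957390936 + 625846753120 - 476715857290 - 397125074750 + 250438925115 + 189334822579 - 97662728555 - 66493182097 + 27517052599 + 16670689208 - 5371315400 - 2841940500 + 679903203 + 304801365 - 49995925 - 18004327 + 1741630 + 451276 - 17977 - 2436 + 7
= 749474411781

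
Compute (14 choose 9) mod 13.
0

Using Lucas' theorem:
Write n=14 and k=9 in base 13:
n in base 13: [1, 1]
k in base 13: [0, 9]
C(14,9) mod 13 = ∏ C(n_i, k_i) mod 13
Digit binomials (mod 13): C(1,0) = 1; C(1,9) = 0 (k_i > n_i)
Product: 1 × 0 = 0 ≡ 0 (mod 13)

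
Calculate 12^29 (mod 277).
249

Repeated squaring. Binary of 29 = 11101.
12^1 ≡ 12 (mod 277); 12^2 ≡ 144 (mod 277); 12^4 ≡ 238 (mod 277); 12^8 ≡ 136 (mod 277); 12^16 ≡ 214 (mod 277)
12^29 = 12^1 × 12^4 × 12^8 × 12^16 ≡ 249 (mod 277)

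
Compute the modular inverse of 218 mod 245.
127

gcd(218, 245) = 1, so the inverse exists.
Extended Euclidean algorithm on (245, 218):
245 = 1 × 218 + 27  ⟹  27 = (1)·245 + (-1)·218
218 = 8 × 27 + 2  ⟹  2 = (-8)·245 + (9)·218
27 = 13 × 2 + 1  ⟹  1 = (105)·245 + (-118)·218
So (-118)·218 ≡ 1 (mod 245), i.e. 218^(-1) ≡ -118 ≡ 127 (mod 245).
Check: 218 × 127 = 27686 ≡ 1 (mod 245)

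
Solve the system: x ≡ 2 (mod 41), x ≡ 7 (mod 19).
330

Using Chinese Remainder Theorem:
M = 41 × 19 = 779
M1 = 19, M2 = 41
y1 = 19^(-1) mod 41 = 13
y2 = 41^(-1) mod 19 = 13
x = (2×19×13 + 7×41×13) mod 779 = 330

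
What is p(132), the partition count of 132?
6620830889

p(n) counts ways to write n as a sum of positive integers (order ignored).
Euler's pentagonal recurrence: p(k) = p(k-1) + p(k-2) - p(k-5) - p(k-7) + p(k-12) + p(k-15) - ... (offsets j(3j∓1)/2, signs ++--, p(0)=1, p(<0)=0).
DP table for k = 0..131: p(0)=1, p(1)=1, p(2)=2, p(3)=3, p(4)=5, p(5)=7, p(6)=11, p(7)=15, p(8)=22, p(9)=30, p(10)=42, p(11)=56, p(12)=77, p(13)=101, p(14)=135, p(15)=176, p(16)=231, p(17)=297, p(18)=385, p(19)=490, p(20)=627, p(21)=792, p(22)=1002, p(23)=1255, p(24)=1575, p(25)=1958, p(26)=2436, p(27)=3010, p(28)=3718, p(29)=4565, p(30)=5604, p(31)=6842, p(32)=8349, p(33)=10143, p(34)=12310, p(35)=14883, p(36)=17977, p(37)=21637, p(38)=26015, p(39)=31185, p(40)=37338, p(41)=44583, p(42)=53174, p(43)=63261, p(44)=75175, p(45)=89134, p(46)=105558, p(47)=124754, p(48)=147273, p(49)=173525, p(50)=204226, p(51)=239943, p(52)=281589, p(53)=329931, p(54)=386155, p(55)=451276, p(56)=526823, p(57)=614154, p(58)=715220, p(59)=831820, p(60)=966467, p(61)=1121505, p(62)=1300156, p(63)=1505499, p(64)=1741630, p(65)=2012558, p(66)=2323520, p(67)=2679689, p(68)=3087735, p(69)=3554345, p(70)=4087968, p(71)=4697205, p(72)=5392783, p(73)=6185689, p(74)=7089500, p(75)=8118264, p(76)=9289091, p(77)=10619863, p(78)=12132164, p(79)=13848650, p(80)=15796476, p(81)=18004327, p(82)=20506255, p(83)=23338469, p(84)=26543660, p(85)=30167357, p(86)=34262962, p(87)=38887673, p(88)=44108109, p(89)=49995925, p(90)=56634173, p(91)=64112359, p(92)=72533807, p(93)=82010177, p(94)=92669720, p(95)=104651419, p(96)=118114304, p(97)=133230930, p(98)=150198136, p(99)=169229875, p(100)=190569292, p(101)=214481126, p(102)=241265379, p(103)=271248950, p(104)=304801365, p(105)=342325709, p(106)=384276336, p(107)=431149389, p(108)=483502844, p(109)=541946240, p(110)=607163746, p(111)=679903203, p(112)=761002156, p(113)=851376628, p(114)=952050665, p(115)=1064144451, p(116)=1188908248, p(117)=1327710076, p(118)=1482074143, p(119)=1653668665, p(120)=1844349560, p(121)=2056148051, p(122)=2291320912, p(123)=2552338241, p(124)=2841940500, p(125)=3163127352, p(126)=3519222692, p(127)=3913864295, p(128)=4351078600, p(129)=4835271870, p(130)=5371315400, p(131)=5964539504.
Final step: p(132) = p(131) + p(130) - p(127) - p(125) + p(120) + p(117) - p(110) - p(106) + p(97) + p(92) - p(81) - p(75) + p(62) + p(55) - p(40) - p(32) + p(15) + p(6)
= 5964539504 + 5371315400 - 3913864295 - 3163127352 + 1844349560 + 1327710076 - 607163746 - 384276336 + 133230930 + 72533807 - 18004327 - 8118264 + 1300156 + 451276 - 37338 - 8349 + 176 + 11
= 6620830889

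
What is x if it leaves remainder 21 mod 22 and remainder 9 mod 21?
219

Using Chinese Remainder Theorem:
M = 22 × 21 = 462
M1 = 21, M2 = 22
y1 = 21^(-1) mod 22 = 21
y2 = 22^(-1) mod 21 = 1
x = (21×21×21 + 9×22×1) mod 462 = 219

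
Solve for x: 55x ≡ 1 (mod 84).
55

gcd(55, 84) = 1, so the inverse exists.
Extended Euclidean algorithm on (84, 55):
84 = 1 × 55 + 29  ⟹  29 = (1)·84 + (-1)·55
55 = 1 × 29 + 26  ⟹  26 = (-1)·84 + (2)·55
29 = 1 × 26 + 3  ⟹  3 = (2)·84 + (-3)·55
26 = 8 × 3 + 2  ⟹  2 = (-17)·84 + (26)·55
3 = 1 × 2 + 1  ⟹  1 = (19)·84 + (-29)·55
So (-29)·55 ≡ 1 (mod 84), i.e. 55^(-1) ≡ -29 ≡ 55 (mod 84).
Check: 55 × 55 = 3025 ≡ 1 (mod 84)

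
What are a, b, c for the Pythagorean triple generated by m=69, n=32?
(3737, 4416, 5785)

Euclid's formula: a = m² - n², b = 2mn, c = m² + n²
m = 69, n = 32
a = 69² - 32² = 4761 - 1024 = 3737
b = 2 × 69 × 32 = 4416
c = 69² + 32² = 4761 + 1024 = 5785
Verification: 3737² + 4416² = 13965169 + 19501056 = 33466225 = 5785² ✓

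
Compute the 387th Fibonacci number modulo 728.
226

Matrix identity: Q^n = [[F_(n+1), F_n], [F_n, F_(n-1)]] with Q = [[1,1],[1,0]].
n = 387 = 110000011₂. Square-and-multiply, entries mod 728:
Q^1 = [[1,1],[1,0]]
Q^3 = (Q^1)²·Q = [[3,2],[2,1]]
Q^6 = (Q^3)² = [[13,8],[8,5]]
Q^12 = (Q^6)² = [[233,144],[144,89]]
Q^24 = (Q^12)² = [[41,504],[504,265]]
Q^48 = (Q^24)² = [[169,616],[616,281]]
Q^96 = (Q^48)² = [[337,560],[560,505]]
Q^193 = (Q^96)²·Q = [[337,561],[561,504]]
Q^387 = (Q^193)²·Q = [[283,226],[226,57]]
F_387 mod 728 = Q^387[0][1] = 226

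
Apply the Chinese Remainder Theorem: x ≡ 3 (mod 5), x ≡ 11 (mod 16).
43

Using Chinese Remainder Theorem:
M = 5 × 16 = 80
M1 = 16, M2 = 5
y1 = 16^(-1) mod 5 = 1
y2 = 5^(-1) mod 16 = 13
x = (3×16×1 + 11×5×13) mod 80 = 43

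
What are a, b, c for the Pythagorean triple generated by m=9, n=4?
(65, 72, 97)

Euclid's formula: a = m² - n², b = 2mn, c = m² + n²
m = 9, n = 4
a = 9² - 4² = 81 - 16 = 65
b = 2 × 9 × 4 = 72
c = 9² + 4² = 81 + 16 = 97
Verification: 65² + 72² = 4225 + 5184 = 9409 = 97² ✓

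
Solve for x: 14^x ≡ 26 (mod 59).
36

Baby-step giant-step with step n = ⌈√59⌉ = 8.
Baby steps 14^j mod 59 (j:value) for j=0..7: 0:1, 1:14, 2:19, 3:30, 4:7, 5:39, 6:15, 7:33.
Giant-step multiplier: 14^(-8) ≡ 14^(58-8) = 14^50 ≡ 53 (mod 59).
Giant steps γ_i = 26·53^i mod 59: γ_0=26, γ_1=21, γ_2=51, γ_3=48, γ_4=7 (in table at j=4).
x = i·n + j = 4·8 + 4 = 36.
Check: 14^36 ≡ 26 (mod 59).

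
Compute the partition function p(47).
124754

p(n) counts ways to write n as a sum of positive integers (order ignored).
Euler's pentagonal recurrence: p(k) = p(k-1) + p(k-2) - p(k-5) - p(k-7) + p(k-12) + p(k-15) - ... (offsets j(3j∓1)/2, signs ++--, p(0)=1, p(<0)=0).
DP table for k = 0..46: p(0)=1, p(1)=1, p(2)=2, p(3)=3, p(4)=5, p(5)=7, p(6)=11, p(7)=15, p(8)=22, p(9)=30, p(10)=42, p(11)=56, p(12)=77, p(13)=101, p(14)=135, p(15)=176, p(16)=231, p(17)=297, p(18)=385, p(19)=490, p(20)=627, p(21)=792, p(22)=1002, p(23)=1255, p(24)=1575, p(25)=1958, p(26)=2436, p(27)=3010, p(28)=3718, p(29)=4565, p(30)=5604, p(31)=6842, p(32)=8349, p(33)=10143, p(34)=12310, p(35)=14883, p(36)=17977, p(37)=21637, p(38)=26015, p(39)=31185, p(40)=37338, p(41)=44583, p(42)=53174, p(43)=63261, p(44)=75175, p(45)=89134, p(46)=105558.
Final step: p(47) = p(46) + p(45) - p(42) - p(40) + p(35) + p(32) - p(25) - p(21) + p(12) + p(7)
= 105558 + 89134 - 53174 - 37338 + 14883 + 8349 - 1958 - 792 + 77 + 15
= 124754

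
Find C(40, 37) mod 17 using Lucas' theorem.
3

Using Lucas' theorem:
Write n=40 and k=37 in base 17:
n in base 17: [2, 6]
k in base 17: [2, 3]
C(40,37) mod 17 = ∏ C(n_i, k_i) mod 17
Digit binomials (mod 17): C(2,2) = 1; C(6,3) = 20 ≡ 3
Product: 1 × 3 = 3 ≡ 3 (mod 17)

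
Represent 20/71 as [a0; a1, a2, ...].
[0; 3, 1, 1, 4, 2]

Euclidean algorithm steps:
20 = 0 × 71 + 20
71 = 3 × 20 + 11
20 = 1 × 11 + 9
11 = 1 × 9 + 2
9 = 4 × 2 + 1
2 = 2 × 1 + 0
Continued fraction: [0; 3, 1, 1, 4, 2]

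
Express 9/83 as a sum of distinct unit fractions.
1/10 + 1/119 + 1/32924 + 1/1625951740

Greedy algorithm:
9/83: ceiling(83/9) = 10, use 1/10
7/830: ceiling(830/7) = 119, use 1/119
3/98770: ceiling(98770/3) = 32924, use 1/32924
1/1625951740: ceiling(1625951740/1) = 1625951740, use 1/1625951740
Result: 9/83 = 1/10 + 1/119 + 1/32924 + 1/1625951740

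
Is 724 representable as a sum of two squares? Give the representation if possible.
18² + 20² (a=18, b=20)

Factorization: 724 = 2^2 × 181
By Fermat: n is sum of two squares iff every prime p ≡ 3 (mod 4) appears to even power.
All primes ≡ 3 (mod 4) appear to even power.
Search a = 0, 1, 2, … for 724 - a² a perfect square: first hit at a = 18: 724 - 324 = 400 = 20².
724 = 18² + 20² = 324 + 400 ✓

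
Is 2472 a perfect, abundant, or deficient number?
abundant

Proper divisors of 2472: sum = 1 + 2 + 3 + 4 + 6 + 8 + 12 + 24 + 103 + 206 + 309 + 412 + 618 + 824 + 1236 = 3768
Since 3768 > 2472, 2472 is abundant.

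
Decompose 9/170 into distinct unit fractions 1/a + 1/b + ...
1/19 + 1/3230

Greedy algorithm:
9/170: ceiling(170/9) = 19, use 1/19
1/3230: ceiling(3230/1) = 3230, use 1/3230
Result: 9/170 = 1/19 + 1/3230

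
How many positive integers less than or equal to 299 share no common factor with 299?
264

299 = 13 × 23
φ(n) = n × ∏(1 - 1/p) for each prime p dividing n
φ(299) = 299 × (1 - 1/13) × (1 - 1/23) = 264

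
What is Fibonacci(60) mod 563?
294

Matrix identity: Q^n = [[F_(n+1), F_n], [F_n, F_(n-1)]] with Q = [[1,1],[1,0]].
n = 60 = 111100₂. Square-and-multiply, entries mod 563:
Q^1 = [[1,1],[1,0]]
Q^3 = (Q^1)²·Q = [[3,2],[2,1]]
Q^7 = (Q^3)²·Q = [[21,13],[13,8]]
Q^15 = (Q^7)²·Q = [[424,47],[47,377]]
Q^30 = (Q^15)² = [[136,489],[489,210]]
Q^60 = (Q^30)² = [[326,294],[294,32]]
F_60 mod 563 = Q^60[0][1] = 294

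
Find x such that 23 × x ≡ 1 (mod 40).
7

gcd(23, 40) = 1, so the inverse exists.
Extended Euclidean algorithm on (40, 23):
40 = 1 × 23 + 17  ⟹  17 = (1)·40 + (-1)·23
23 = 1 × 17 + 6  ⟹  6 = (-1)·40 + (2)·23
17 = 2 × 6 + 5  ⟹  5 = (3)·40 + (-5)·23
6 = 1 × 5 + 1  ⟹  1 = (-4)·40 + (7)·23
So (7)·23 ≡ 1 (mod 40), i.e. 23^(-1) ≡ 7 (mod 40).
Check: 23 × 7 = 161 ≡ 1 (mod 40)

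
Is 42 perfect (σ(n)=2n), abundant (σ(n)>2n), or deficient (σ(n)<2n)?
abundant

Proper divisors of 42: sum = 1 + 2 + 3 + 6 + 7 + 14 + 21 = 54
Since 54 > 42, 42 is abundant.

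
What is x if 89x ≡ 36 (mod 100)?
x ≡ 24 (mod 100)

gcd(89, 100) = 1, which divides 36, so solutions exist.
Find 89^(-1) mod 100 by the extended Euclidean algorithm:
100 = 1 × 89 + 11  ⟹  11 = (1)·100 + (-1)·89
89 = 8 × 11 + 1  ⟹  1 = (-8)·100 + (9)·89
So (9)·89 ≡ 1 (mod 100), i.e. 89^(-1) ≡ 9 (mod 100).
x ≡ 9 × 36 = 324 ≡ 24 (mod 100).
Check: 89 × 24 = 2136 ≡ 36 (mod 100).
Unique solution: x ≡ 24 (mod 100)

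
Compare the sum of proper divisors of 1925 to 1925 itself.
deficient

Proper divisors of 1925: sum = 1 + 5 + 7 + 11 + 25 + 35 + 55 + 77 + 175 + 275 + 385 = 1051
Since 1051 < 1925, 1925 is deficient.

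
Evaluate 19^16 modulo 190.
171

Repeated squaring. Binary of 16 = 10000.
19^1 ≡ 19 (mod 190); 19^2 ≡ 171 (mod 190); 19^4 ≡ 171 (mod 190); 19^8 ≡ 171 (mod 190); 19^16 ≡ 171 (mod 190)
19^16 = 19^16 ≡ 171 (mod 190)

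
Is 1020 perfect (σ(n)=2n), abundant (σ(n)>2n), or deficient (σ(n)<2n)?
abundant

Proper divisors of 1020: sum = 1 + 2 + 3 + 4 + 5 + 6 + 10 + 12 + ... + 204 + 255 + 340 + 510 (23 divisors) = 2004
Since 2004 > 1020, 1020 is abundant.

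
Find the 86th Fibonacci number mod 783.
755

Matrix identity: Q^n = [[F_(n+1), F_n], [F_n, F_(n-1)]] with Q = [[1,1],[1,0]].
n = 86 = 1010110₂. Square-and-multiply, entries mod 783:
Q^1 = [[1,1],[1,0]]
Q^2 = (Q^1)² = [[2,1],[1,1]]
Q^5 = (Q^2)²·Q = [[8,5],[5,3]]
Q^10 = (Q^5)² = [[89,55],[55,34]]
Q^21 = (Q^10)²·Q = [[485,767],[767,501]]
Q^43 = (Q^21)²·Q = [[465,581],[581,667]]
Q^86 = (Q^43)² = [[205,755],[755,233]]
F_86 mod 783 = Q^86[0][1] = 755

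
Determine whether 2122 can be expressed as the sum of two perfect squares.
21² + 41² (a=21, b=41)

Factorization: 2122 = 2 × 1061
By Fermat: n is sum of two squares iff every prime p ≡ 3 (mod 4) appears to even power.
All primes ≡ 3 (mod 4) appear to even power.
Search a = 0, 1, 2, … for 2122 - a² a perfect square: first hit at a = 21: 2122 - 441 = 1681 = 41².
2122 = 21² + 41² = 441 + 1681 ✓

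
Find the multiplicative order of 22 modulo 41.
40

41 is prime, so ord(22) divides φ(41) = 40.
Divisors of 40: 1, 2, 4, 5, 8, 10, 20, 40.
Repeated squaring: 22^1 ≡ 22, 22^2 ≡ 33, 22^4 ≡ 23, 22^8 ≡ 37, 22^16 ≡ 16, 22^32 ≡ 10 (mod 41).
Test 22^d mod 41 for each divisor d in increasing order:
22^1 ≡ 22
22^2 ≡ 33
22^4 ≡ 23
22^5 = 22^4·22^1 ≡ 14
22^8 ≡ 37
22^10 = 22^8·22^2 ≡ 32
22^20 = 22^16·22^4 ≡ 40
22^40 = 22^32·22^8 ≡ 1  ← first divisor giving 1
The order is 40.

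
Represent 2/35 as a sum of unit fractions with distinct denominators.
1/18 + 1/630

Greedy algorithm:
2/35: ceiling(35/2) = 18, use 1/18
1/630: ceiling(630/1) = 630, use 1/630
Result: 2/35 = 1/18 + 1/630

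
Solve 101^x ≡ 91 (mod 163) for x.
136

Baby-step giant-step with step n = ⌈√163⌉ = 13.
Baby steps 101^j mod 163 (j:value) for j=0..12: 0:1, 1:101, 2:95, 3:141, 4:60, 5:29, 6:158, 7:147, 8:14, 9:110, 10:26, 11:18, 12:25.
Giant-step multiplier: 101^(-13) ≡ 101^(162-13) = 101^149 ≡ 108 (mod 163).
Giant steps γ_i = 91·108^i mod 163: γ_0=91, γ_1=48, γ_2=131, γ_3=130, γ_4=22, γ_5=94, γ_6=46, γ_7=78, γ_8=111, γ_9=89, γ_10=158 (in table at j=6).
x = i·n + j = 10·13 + 6 = 136.
Check: 101^136 ≡ 91 (mod 163).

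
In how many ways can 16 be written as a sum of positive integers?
231

p(n) counts ways to write n as a sum of positive integers (order ignored).
Euler's pentagonal recurrence: p(k) = p(k-1) + p(k-2) - p(k-5) - p(k-7) + p(k-12) + p(k-15) - ... (offsets j(3j∓1)/2, signs ++--, p(0)=1, p(<0)=0).
DP table for k = 0..15: p(0)=1, p(1)=1, p(2)=2, p(3)=3, p(4)=5, p(5)=7, p(6)=11, p(7)=15, p(8)=22, p(9)=30, p(10)=42, p(11)=56, p(12)=77, p(13)=101, p(14)=135, p(15)=176.
Final step: p(16) = p(15) + p(14) - p(11) - p(9) + p(4) + p(1)
= 176 + 135 - 56 - 30 + 5 + 1
= 231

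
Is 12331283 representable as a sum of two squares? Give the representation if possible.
Not possible

Factorization: 12331283 = 41 × 67^3
By Fermat: n is sum of two squares iff every prime p ≡ 3 (mod 4) appears to even power.
Prime(s) ≡ 3 (mod 4) with odd exponent: [(67, 3)]
Therefore 12331283 cannot be expressed as a² + b².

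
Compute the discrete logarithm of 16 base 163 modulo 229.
132

Baby-step giant-step with step n = ⌈√229⌉ = 16.
Baby steps 163^j mod 229 (j:value) for j=0..15: 0:1, 1:163, 2:5, 3:128, 4:25, 5:182, 6:125, 7:223, 8:167, 9:199, 10:148, 11:79, 12:53, 13:166, 14:36, 15:143.
Giant-step multiplier: 163^(-16) ≡ 163^(228-16) = 163^212 ≡ 14 (mod 229).
Giant steps γ_i = 16·14^i mod 229: γ_0=16, γ_1=224, γ_2=159, γ_3=165, γ_4=20, γ_5=51, γ_6=27, γ_7=149, γ_8=25 (in table at j=4).
x = i·n + j = 8·16 + 4 = 132.
Check: 163^132 ≡ 16 (mod 229).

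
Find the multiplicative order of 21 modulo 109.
27

109 is prime, so ord(21) divides φ(109) = 108.
Divisors of 108: 1, 2, 3, 4, 6, 9, 12, 18, 27, 36, 54, 108.
Repeated squaring: 21^1 ≡ 21, 21^2 ≡ 5, 21^4 ≡ 25, 21^8 ≡ 80, 21^16 ≡ 78, 21^32 ≡ 89, 21^64 ≡ 73 (mod 109).
Test 21^d mod 109 for each divisor d in increasing order:
21^1 ≡ 21
21^2 ≡ 5
21^3 = 21^2·21^1 ≡ 105
21^4 ≡ 25
21^6 = 21^4·21^2 ≡ 16
21^9 = 21^8·21^1 ≡ 45
21^12 = 21^8·21^4 ≡ 38
21^18 = 21^16·21^2 ≡ 63
21^27 = 21^16·21^8·21^2·21^1 ≡ 1  ← first divisor giving 1
The order is 27.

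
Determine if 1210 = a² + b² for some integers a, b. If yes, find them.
11² + 33² (a=11, b=33)

Factorization: 1210 = 2 × 5 × 11^2
By Fermat: n is sum of two squares iff every prime p ≡ 3 (mod 4) appears to even power.
All primes ≡ 3 (mod 4) appear to even power.
Search a = 0, 1, 2, … for 1210 - a² a perfect square: first hit at a = 11: 1210 - 121 = 1089 = 33².
1210 = 11² + 33² = 121 + 1089 ✓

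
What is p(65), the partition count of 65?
2012558

p(n) counts ways to write n as a sum of positive integers (order ignored).
Euler's pentagonal recurrence: p(k) = p(k-1) + p(k-2) - p(k-5) - p(k-7) + p(k-12) + p(k-15) - ... (offsets j(3j∓1)/2, signs ++--, p(0)=1, p(<0)=0).
DP table for k = 0..64: p(0)=1, p(1)=1, p(2)=2, p(3)=3, p(4)=5, p(5)=7, p(6)=11, p(7)=15, p(8)=22, p(9)=30, p(10)=42, p(11)=56, p(12)=77, p(13)=101, p(14)=135, p(15)=176, p(16)=231, p(17)=297, p(18)=385, p(19)=490, p(20)=627, p(21)=792, p(22)=1002, p(23)=1255, p(24)=1575, p(25)=1958, p(26)=2436, p(27)=3010, p(28)=3718, p(29)=4565, p(30)=5604, p(31)=6842, p(32)=8349, p(33)=10143, p(34)=12310, p(35)=14883, p(36)=17977, p(37)=21637, p(38)=26015, p(39)=31185, p(40)=37338, p(41)=44583, p(42)=53174, p(43)=63261, p(44)=75175, p(45)=89134, p(46)=105558, p(47)=124754, p(48)=147273, p(49)=173525, p(50)=204226, p(51)=239943, p(52)=281589, p(53)=329931, p(54)=386155, p(55)=451276, p(56)=526823, p(57)=614154, p(58)=715220, p(59)=831820, p(60)=966467, p(61)=1121505, p(62)=1300156, p(63)=1505499, p(64)=1741630.
Final step: p(65) = p(64) + p(63) - p(60) - p(58) + p(53) + p(50) - p(43) - p(39) + p(30) + p(25) - p(14) - p(8)
= 1741630 + 1505499 - 966467 - 715220 + 329931 + 204226 - 63261 - 31185 + 5604 + 1958 - 135 - 22
= 2012558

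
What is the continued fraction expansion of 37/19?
[1; 1, 18]

Euclidean algorithm steps:
37 = 1 × 19 + 18
19 = 1 × 18 + 1
18 = 18 × 1 + 0
Continued fraction: [1; 1, 18]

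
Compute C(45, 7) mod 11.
0

Using Lucas' theorem:
Write n=45 and k=7 in base 11:
n in base 11: [4, 1]
k in base 11: [0, 7]
C(45,7) mod 11 = ∏ C(n_i, k_i) mod 11
Digit binomials (mod 11): C(4,0) = 1; C(1,7) = 0 (k_i > n_i)
Product: 1 × 0 = 0 ≡ 0 (mod 11)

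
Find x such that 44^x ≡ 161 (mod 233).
118

Baby-step giant-step with step n = ⌈√233⌉ = 16.
Baby steps 44^j mod 233 (j:value) for j=0..15: 0:1, 1:44, 2:72, 3:139, 4:58, 5:222, 6:215, 7:140, 8:102, 9:61, 10:121, 11:198, 12:91, 13:43, 14:28, 15:67.
Giant-step multiplier: 44^(-16) ≡ 44^(232-16) = 44^216 ≡ 23 (mod 233).
Giant steps γ_i = 161·23^i mod 233: γ_0=161, γ_1=208, γ_2=124, γ_3=56, γ_4=123, γ_5=33, γ_6=60, γ_7=215 (in table at j=6).
x = i·n + j = 7·16 + 6 = 118.
Check: 44^118 ≡ 161 (mod 233).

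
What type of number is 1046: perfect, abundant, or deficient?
deficient

Proper divisors of 1046: sum = 1 + 2 + 523 = 526
Since 526 < 1046, 1046 is deficient.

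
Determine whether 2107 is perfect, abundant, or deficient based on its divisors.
deficient

Proper divisors of 2107: sum = 1 + 7 + 43 + 49 + 301 = 401
Since 401 < 2107, 2107 is deficient.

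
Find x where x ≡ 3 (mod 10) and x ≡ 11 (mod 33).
143

Using Chinese Remainder Theorem:
M = 10 × 33 = 330
M1 = 33, M2 = 10
y1 = 33^(-1) mod 10 = 7
y2 = 10^(-1) mod 33 = 10
x = (3×33×7 + 11×10×10) mod 330 = 143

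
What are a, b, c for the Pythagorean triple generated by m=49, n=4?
(2385, 392, 2417)

Euclid's formula: a = m² - n², b = 2mn, c = m² + n²
m = 49, n = 4
a = 49² - 4² = 2401 - 16 = 2385
b = 2 × 49 × 4 = 392
c = 49² + 4² = 2401 + 16 = 2417
Verification: 2385² + 392² = 5688225 + 153664 = 5841889 = 2417² ✓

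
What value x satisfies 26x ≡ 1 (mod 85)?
36

gcd(26, 85) = 1, so the inverse exists.
Extended Euclidean algorithm on (85, 26):
85 = 3 × 26 + 7  ⟹  7 = (1)·85 + (-3)·26
26 = 3 × 7 + 5  ⟹  5 = (-3)·85 + (10)·26
7 = 1 × 5 + 2  ⟹  2 = (4)·85 + (-13)·26
5 = 2 × 2 + 1  ⟹  1 = (-11)·85 + (36)·26
So (36)·26 ≡ 1 (mod 85), i.e. 26^(-1) ≡ 36 (mod 85).
Check: 26 × 36 = 936 ≡ 1 (mod 85)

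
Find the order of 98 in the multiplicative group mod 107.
106

107 is prime, so ord(98) divides φ(107) = 106.
Divisors of 106: 1, 2, 53, 106.
Repeated squaring: 98^1 ≡ 98, 98^2 ≡ 81, 98^4 ≡ 34, 98^8 ≡ 86, 98^16 ≡ 13, 98^32 ≡ 62, 98^64 ≡ 99 (mod 107).
Test 98^d mod 107 for each divisor d in increasing order:
98^1 ≡ 98
98^2 ≡ 81
98^53 = 98^32·98^16·98^4·98^1 ≡ 106
98^106 = 98^64·98^32·98^8·98^2 ≡ 1  ← first divisor giving 1
The order is 106.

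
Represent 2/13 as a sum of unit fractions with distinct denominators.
1/7 + 1/91

Greedy algorithm:
2/13: ceiling(13/2) = 7, use 1/7
1/91: ceiling(91/1) = 91, use 1/91
Result: 2/13 = 1/7 + 1/91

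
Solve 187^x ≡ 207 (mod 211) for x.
137

Baby-step giant-step with step n = ⌈√211⌉ = 15.
Baby steps 187^j mod 211 (j:value) for j=0..14: 0:1, 1:187, 2:154, 3:102, 4:84, 5:94, 6:65, 7:128, 8:93, 9:89, 10:185, 11:202, 12:5, 13:91, 14:137.
Giant-step multiplier: 187^(-15) ≡ 187^(210-15) = 187^195 ≡ 12 (mod 211).
Giant steps γ_i = 207·12^i mod 211: γ_0=207, γ_1=163, γ_2=57, γ_3=51, γ_4=190, γ_5=170, γ_6=141, γ_7=4, γ_8=48, γ_9=154 (in table at j=2).
x = i·n + j = 9·15 + 2 = 137.
Check: 187^137 ≡ 207 (mod 211).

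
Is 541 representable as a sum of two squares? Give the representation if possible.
10² + 21² (a=10, b=21)

Factorization: 541 = 541
By Fermat: n is sum of two squares iff every prime p ≡ 3 (mod 4) appears to even power.
All primes ≡ 3 (mod 4) appear to even power.
Search a = 0, 1, 2, … for 541 - a² a perfect square: first hit at a = 10: 541 - 100 = 441 = 21².
541 = 10² + 21² = 100 + 441 ✓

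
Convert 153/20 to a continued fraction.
[7; 1, 1, 1, 6]

Euclidean algorithm steps:
153 = 7 × 20 + 13
20 = 1 × 13 + 7
13 = 1 × 7 + 6
7 = 1 × 6 + 1
6 = 6 × 1 + 0
Continued fraction: [7; 1, 1, 1, 6]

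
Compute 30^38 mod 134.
96

Repeated squaring. Binary of 38 = 100110.
30^1 ≡ 30 (mod 134); 30^2 ≡ 96 (mod 134); 30^4 ≡ 104 (mod 134); 30^8 ≡ 96 (mod 134); 30^16 ≡ 104 (mod 134); 30^32 ≡ 96 (mod 134)
30^38 = 30^2 × 30^4 × 30^32 ≡ 96 (mod 134)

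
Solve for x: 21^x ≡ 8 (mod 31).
18

Baby-step giant-step with step n = ⌈√31⌉ = 6.
Baby steps 21^j mod 31 (j:value) for j=0..5: 0:1, 1:21, 2:7, 3:23, 4:18, 5:6.
Giant-step multiplier: 21^(-6) ≡ 21^(30-6) = 21^24 ≡ 16 (mod 31).
Giant steps γ_i = 8·16^i mod 31: γ_0=8, γ_1=4, γ_2=2, γ_3=1 (in table at j=0).
x = i·n + j = 3·6 + 0 = 18.
Check: 21^18 ≡ 8 (mod 31).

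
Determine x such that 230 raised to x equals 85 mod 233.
36

Baby-step giant-step with step n = ⌈√233⌉ = 16.
Baby steps 230^j mod 233 (j:value) for j=0..15: 0:1, 1:230, 2:9, 3:206, 4:81, 5:223, 6:30, 7:143, 8:37, 9:122, 10:100, 11:166, 12:201, 13:96, 14:178, 15:165.
Giant-step multiplier: 230^(-16) ≡ 230^(232-16) = 230^216 ≡ 8 (mod 233).
Giant steps γ_i = 85·8^i mod 233: γ_0=85, γ_1=214, γ_2=81 (in table at j=4).
x = i·n + j = 2·16 + 4 = 36.
Check: 230^36 ≡ 85 (mod 233).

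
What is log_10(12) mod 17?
15

Baby-step giant-step with step n = ⌈√17⌉ = 5.
Baby steps 10^j mod 17 (j:value) for j=0..4: 0:1, 1:10, 2:15, 3:14, 4:4.
Giant-step multiplier: 10^(-5) ≡ 10^(16-5) = 10^11 ≡ 3 (mod 17).
Giant steps γ_i = 12·3^i mod 17: γ_0=12, γ_1=2, γ_2=6, γ_3=1 (in table at j=0).
x = i·n + j = 3·5 + 0 = 15.
Check: 10^15 ≡ 12 (mod 17).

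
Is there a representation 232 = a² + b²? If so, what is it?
6² + 14² (a=6, b=14)

Factorization: 232 = 2^3 × 29
By Fermat: n is sum of two squares iff every prime p ≡ 3 (mod 4) appears to even power.
All primes ≡ 3 (mod 4) appear to even power.
Search a = 0, 1, 2, … for 232 - a² a perfect square: first hit at a = 6: 232 - 36 = 196 = 14².
232 = 6² + 14² = 36 + 196 ✓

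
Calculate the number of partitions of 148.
33549419497

p(n) counts ways to write n as a sum of positive integers (order ignored).
Euler's pentagonal recurrence: p(k) = p(k-1) + p(k-2) - p(k-5) - p(k-7) + p(k-12) + p(k-15) - ... (offsets j(3j∓1)/2, signs ++--, p(0)=1, p(<0)=0).
DP table for k = 0..147: p(0)=1, p(1)=1, p(2)=2, p(3)=3, p(4)=5, p(5)=7, p(6)=11, p(7)=15, p(8)=22, p(9)=30, p(10)=42, p(11)=56, p(12)=77, p(13)=101, p(14)=135, p(15)=176, p(16)=231, p(17)=297, p(18)=385, p(19)=490, p(20)=627, p(21)=792, p(22)=1002, p(23)=1255, p(24)=1575, p(25)=1958, p(26)=2436, p(27)=3010, p(28)=3718, p(29)=4565, p(30)=5604, p(31)=6842, p(32)=8349, p(33)=10143, p(34)=12310, p(35)=14883, p(36)=17977, p(37)=21637, p(38)=26015, p(39)=31185, p(40)=37338, p(41)=44583, p(42)=53174, p(43)=63261, p(44)=75175, p(45)=89134, p(46)=105558, p(47)=124754, p(48)=147273, p(49)=173525, p(50)=204226, p(51)=239943, p(52)=281589, p(53)=329931, p(54)=386155, p(55)=451276, p(56)=526823, p(57)=614154, p(58)=715220, p(59)=831820, p(60)=966467, p(61)=1121505, p(62)=1300156, p(63)=1505499, p(64)=1741630, p(65)=2012558, p(66)=2323520, p(67)=2679689, p(68)=3087735, p(69)=3554345, p(70)=4087968, p(71)=4697205, p(72)=5392783, p(73)=6185689, p(74)=7089500, p(75)=8118264, p(76)=9289091, p(77)=10619863, p(78)=12132164, p(79)=13848650, p(80)=15796476, p(81)=18004327, p(82)=20506255, p(83)=23338469, p(84)=26543660, p(85)=30167357, p(86)=34262962, p(87)=38887673, p(88)=44108109, p(89)=49995925, p(90)=56634173, p(91)=64112359, p(92)=72533807, p(93)=82010177, p(94)=92669720, p(95)=104651419, p(96)=118114304, p(97)=133230930, p(98)=150198136, p(99)=169229875, p(100)=190569292, p(101)=214481126, p(102)=241265379, p(103)=271248950, p(104)=304801365, p(105)=342325709, p(106)=384276336, p(107)=431149389, p(108)=483502844, p(109)=541946240, p(110)=607163746, p(111)=679903203, p(112)=761002156, p(113)=851376628, p(114)=952050665, p(115)=1064144451, p(116)=1188908248, p(117)=1327710076, p(118)=1482074143, p(119)=1653668665, p(120)=1844349560, p(121)=2056148051, p(122)=2291320912, p(123)=2552338241, p(124)=2841940500, p(125)=3163127352, p(126)=3519222692, p(127)=3913864295, p(128)=4351078600, p(129)=4835271870, p(130)=5371315400, p(131)=5964539504, p(132)=6620830889, p(133)=7346629512, p(134)=8149040695, p(135)=9035836076, p(136)=10015581680, p(137)=11097645016, p(138)=12292341831, p(139)=13610949895, p(140)=15065878135, p(141)=16670689208, p(142)=18440293320, p(143)=20390982757, p(144)=22540654445, p(145)=24908858009, p(146)=27517052599, p(147)=30388671978.
Final step: p(148) = p(147) + p(146) - p(143) - p(141) + p(136) + p(133) - p(126) - p(122) + p(113) + p(108) - p(97) - p(91) + p(78) + p(71) - p(56) - p(48) + p(31) + p(22) - p(3)
= 30388671978 + 27517052599 - 20390982757 - 16670689208 + 10015581680 + 7346629512 - 3519222692 - 2291320912 + 851376628 + 483502844 - 133230930 - 64112359 + 12132164 + 4697205 - 526823 - 147273 + 6842 + 1002 - 3
= 33549419497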